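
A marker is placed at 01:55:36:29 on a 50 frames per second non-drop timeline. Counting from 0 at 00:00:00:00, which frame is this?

Total seconds to the label: (1 × 3600 + 55 × 60 + 36) = 6936.
Frame index = 6936 × 50 + 29 = 346829.

frame 346829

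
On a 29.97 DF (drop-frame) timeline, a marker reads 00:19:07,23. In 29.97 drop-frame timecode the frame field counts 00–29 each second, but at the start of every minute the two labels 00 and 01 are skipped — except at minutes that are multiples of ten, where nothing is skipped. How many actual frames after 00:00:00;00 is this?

34397

Complete 10-minute blocks: 1, each 17982 frames → 17982.
Remaining 9 whole minutes in the current block: 1800 + 8 × 1798 = 16184 frames.
Within the current minute: 7 × 30 + 23 − 2 = 231 (labels ;00/;01 skipped at this minute). Total = 17982 + 16184 + 231 = 34397.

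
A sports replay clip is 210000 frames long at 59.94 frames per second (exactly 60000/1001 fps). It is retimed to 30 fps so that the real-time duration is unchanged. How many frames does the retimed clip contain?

Target frames = source frames × (target rate / source rate) = 210000 × (30)/(60000/1001) = 210000 × 1001/2000 = 105105.

105105 frames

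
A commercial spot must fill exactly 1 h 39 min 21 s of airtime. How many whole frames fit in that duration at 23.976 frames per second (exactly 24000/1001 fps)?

1 h 39 min 21 s = 5961 s.
Frames = 5961 × 24000/1001 = 143064000/1001 ≈ 142921.0789.
Complete frames: 142921.

142921 frames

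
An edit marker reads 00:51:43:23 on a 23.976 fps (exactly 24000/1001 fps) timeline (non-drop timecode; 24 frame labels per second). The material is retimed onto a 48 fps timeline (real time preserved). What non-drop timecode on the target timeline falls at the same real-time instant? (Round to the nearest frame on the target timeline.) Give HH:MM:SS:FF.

00:51:47:03

Source frame index: (0×3600 + 51×60 + 43) × 24 + 23 = 74495.
Real time: 74495 / (24000/1001) = 14913899/4800 s.
Target frame: (14913899/4800) × (48) = 14913899/100 ≈ 149138.990 → 149139.
At 48 labels/s: frame 149139 → 00:51:47:03.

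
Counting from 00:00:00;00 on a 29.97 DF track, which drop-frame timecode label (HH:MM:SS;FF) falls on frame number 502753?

04:39:35;07

Each 10-minute DF block holds 10 × 60 × 30 − 9 × 2 = 17982 frames. 502753 ÷ 17982 → 27 full blocks, remainder 17239.
Within the partial block the first minute is 1800 frames and each further minute 1798, so 9 further minute boundaries passed. Total skipped labels = 18 × 27 + 2 × 9 = 504.
Non-drop label index = 502753 + 504 = 503257; at 30 labels/s that is 04:39:35:07, i.e. DF 04:39:35;07.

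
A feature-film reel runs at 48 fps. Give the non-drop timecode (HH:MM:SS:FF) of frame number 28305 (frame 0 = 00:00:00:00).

28305 ÷ 48 = 589 full seconds, remainder 33 frames.
589 s = 0 h 9 min 49 s.
Timecode: 00:09:49:33.

00:09:49:33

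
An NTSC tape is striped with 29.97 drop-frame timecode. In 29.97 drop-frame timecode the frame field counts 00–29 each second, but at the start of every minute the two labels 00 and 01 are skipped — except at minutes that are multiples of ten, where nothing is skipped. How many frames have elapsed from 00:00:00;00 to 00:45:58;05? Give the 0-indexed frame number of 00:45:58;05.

82663

Complete 10-minute blocks: 4, each 17982 frames → 71928.
Remaining 5 whole minutes in the current block: 1800 + 4 × 1798 = 8992 frames.
Within the current minute: 58 × 30 + 5 − 2 = 1743 (labels ;00/;01 skipped at this minute). Total = 71928 + 8992 + 1743 = 82663.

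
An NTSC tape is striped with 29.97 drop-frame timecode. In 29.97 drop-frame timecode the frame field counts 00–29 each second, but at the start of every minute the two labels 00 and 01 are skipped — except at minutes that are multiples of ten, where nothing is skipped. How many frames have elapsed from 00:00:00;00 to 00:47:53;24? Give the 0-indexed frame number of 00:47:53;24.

Complete 10-minute blocks: 4, each 17982 frames → 71928.
Remaining 7 whole minutes in the current block: 1800 + 6 × 1798 = 12588 frames.
Within the current minute: 53 × 30 + 24 − 2 = 1612 (labels ;00/;01 skipped at this minute). Total = 71928 + 12588 + 1612 = 86128.

86128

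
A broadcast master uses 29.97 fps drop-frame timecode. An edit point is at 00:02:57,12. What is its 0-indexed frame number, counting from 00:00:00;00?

5318

Complete 10-minute blocks: 0, each 17982 frames → 0.
Remaining 2 whole minutes in the current block: 1800 + 1 × 1798 = 3598 frames.
Within the current minute: 57 × 30 + 12 − 2 = 1720 (labels ;00/;01 skipped at this minute). Total = 0 + 3598 + 1720 = 5318.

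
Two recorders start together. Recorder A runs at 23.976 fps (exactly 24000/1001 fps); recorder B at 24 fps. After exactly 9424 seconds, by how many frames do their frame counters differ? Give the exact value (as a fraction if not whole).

A emits 24000/1001 × 9424 = 226176000/1001 frames; B emits 24 × 9424 = 226176.
Difference = 226176/1001 frames (≈ 225.9500); B is ahead of A.

226176/1001 frames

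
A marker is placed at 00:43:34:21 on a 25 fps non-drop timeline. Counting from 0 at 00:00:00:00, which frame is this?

Total seconds to the label: (0 × 3600 + 43 × 60 + 34) = 2614.
Frame index = 2614 × 25 + 21 = 65371.

frame 65371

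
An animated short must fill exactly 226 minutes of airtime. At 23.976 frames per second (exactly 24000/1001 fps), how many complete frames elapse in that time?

226 min = 13560 s.
Frames = 13560 × 24000/1001 = 325440000/1001 ≈ 325114.8851.
Complete frames: 325114.

325114 frames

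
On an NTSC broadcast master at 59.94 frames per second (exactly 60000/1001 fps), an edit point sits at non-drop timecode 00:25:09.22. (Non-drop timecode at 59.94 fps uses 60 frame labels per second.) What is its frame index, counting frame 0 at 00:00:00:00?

90562

Total seconds to the label: (0 × 3600 + 25 × 60 + 9) = 1509.
Frame index = 1509 × 60 + 22 = 90562.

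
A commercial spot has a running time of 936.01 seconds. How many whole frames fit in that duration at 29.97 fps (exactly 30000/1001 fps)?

Frames = 936.01 × 30000/1001 = 28080300/1001 ≈ 28052.2478.
Complete frames: 28052.

28052 frames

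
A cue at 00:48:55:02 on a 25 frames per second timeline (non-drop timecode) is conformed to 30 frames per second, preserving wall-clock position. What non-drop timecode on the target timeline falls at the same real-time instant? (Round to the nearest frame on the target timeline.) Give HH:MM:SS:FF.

Source frame index: (0×3600 + 48×60 + 55) × 25 + 2 = 73377.
Real time: 73377 / (25) = 73377/25 s.
Target frame: (73377/25) × (30) = 440262/5 ≈ 88052.400 → 88052.
At 30 labels/s: frame 88052 → 00:48:55:02.

00:48:55:02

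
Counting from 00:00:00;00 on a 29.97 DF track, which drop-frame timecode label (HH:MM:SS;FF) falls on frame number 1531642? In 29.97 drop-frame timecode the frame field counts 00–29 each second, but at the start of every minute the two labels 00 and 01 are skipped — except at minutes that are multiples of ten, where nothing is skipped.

Ten DF minutes hold 17982 frames, so frame 1531642 lies in block 85 (frames 1528470–1546451) with 3172 frames into that block.
The block's first minute is 1800 frames and the rest 1798 each; 3172 frames reaches minute 1, so 85 × 18 + 1 × 2 = 1532 labels have been skipped so far.
Adding those back, label number 1531642 + 1532 = 1533174 at 30 labels/s is 51105 s + 24 f = 14 h 11 min 45 s frame 24, i.e. 14:11:45;24.

14:11:45;24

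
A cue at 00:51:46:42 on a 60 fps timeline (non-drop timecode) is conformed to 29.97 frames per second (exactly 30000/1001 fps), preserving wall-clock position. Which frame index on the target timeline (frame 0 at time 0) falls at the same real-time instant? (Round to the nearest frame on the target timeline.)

frame 93108

Source frame index: (0×3600 + 51×60 + 46) × 60 + 42 = 186402.
Real time: 186402 / (60) = 31067/10 s.
Target frame: (31067/10) × (30000/1001) = 93201000/1001 ≈ 93107.892 → 93108.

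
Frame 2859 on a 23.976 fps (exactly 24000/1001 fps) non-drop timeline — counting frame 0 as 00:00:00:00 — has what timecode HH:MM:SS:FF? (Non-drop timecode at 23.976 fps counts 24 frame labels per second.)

2859 ÷ 24 = 119 full seconds, remainder 3 frames.
119 s = 0 h 1 min 59 s.
Timecode: 00:01:59:03.

00:01:59:03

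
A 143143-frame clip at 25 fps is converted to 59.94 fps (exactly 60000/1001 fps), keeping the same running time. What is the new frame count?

Target frames = source frames × (target rate / source rate) = 143143 × (60000/1001)/(25) = 143143 × 2400/1001 = 343200.

343200 frames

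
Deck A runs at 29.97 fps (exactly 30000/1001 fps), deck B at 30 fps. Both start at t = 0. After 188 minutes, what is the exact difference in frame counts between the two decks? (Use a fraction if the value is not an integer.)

188 min = 11280 s.
A emits 30000/1001 × 11280 = 338400000/1001 frames; B emits 30 × 11280 = 338400.
Difference = 338400/1001 frames (≈ 338.0619); B is ahead of A.

338400/1001 frames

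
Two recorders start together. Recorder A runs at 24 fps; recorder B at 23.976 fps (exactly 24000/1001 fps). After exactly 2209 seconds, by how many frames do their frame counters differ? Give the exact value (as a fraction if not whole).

53016/1001 frames

A emits 24 × 2209 = 53016 frames; B emits 24000/1001 × 2209 = 53016000/1001.
Difference = 53016/1001 frames (≈ 52.9630); B is behind A.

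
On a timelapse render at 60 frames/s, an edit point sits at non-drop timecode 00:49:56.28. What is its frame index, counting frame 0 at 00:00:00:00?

Total seconds to the label: (0 × 3600 + 49 × 60 + 56) = 2996.
Frame index = 2996 × 60 + 28 = 179788.

179788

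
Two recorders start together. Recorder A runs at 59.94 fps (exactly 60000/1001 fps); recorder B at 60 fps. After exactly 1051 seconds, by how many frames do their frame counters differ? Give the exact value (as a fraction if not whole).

A emits 60000/1001 × 1051 = 63060000/1001 frames; B emits 60 × 1051 = 63060.
Difference = 63060/1001 frames (≈ 62.9970); B is ahead of A.

63060/1001 frames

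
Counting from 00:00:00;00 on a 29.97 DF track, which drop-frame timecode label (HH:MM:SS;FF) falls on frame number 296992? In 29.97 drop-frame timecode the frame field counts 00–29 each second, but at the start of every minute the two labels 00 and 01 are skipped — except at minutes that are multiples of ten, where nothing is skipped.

Each 10-minute DF block holds 10 × 60 × 30 − 9 × 2 = 17982 frames. 296992 ÷ 17982 → 16 full blocks, remainder 9280.
Within the partial block the first minute is 1800 frames and each further minute 1798, so 5 further minute boundaries passed. Total skipped labels = 18 × 16 + 2 × 5 = 298.
Non-drop label index = 296992 + 298 = 297290; at 30 labels/s that is 02:45:09:20, i.e. DF 02:45:09;20.

02:45:09;20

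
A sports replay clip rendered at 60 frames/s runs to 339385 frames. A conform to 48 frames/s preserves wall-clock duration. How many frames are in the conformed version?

271508 frames

Target frames = source frames × (target rate / source rate) = 339385 × (48)/(60) = 339385 × 4/5 = 271508.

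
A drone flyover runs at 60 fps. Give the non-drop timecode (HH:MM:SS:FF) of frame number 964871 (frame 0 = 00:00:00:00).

04:28:01:11

964871 ÷ 60 = 16081 full seconds, remainder 11 frames.
16081 s = 4 h 28 min 1 s.
Timecode: 04:28:01:11.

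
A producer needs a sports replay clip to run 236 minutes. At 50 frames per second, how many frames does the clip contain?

236 min = 14160 s.
Frames = 14160 × 50 = 708000.

708000 frames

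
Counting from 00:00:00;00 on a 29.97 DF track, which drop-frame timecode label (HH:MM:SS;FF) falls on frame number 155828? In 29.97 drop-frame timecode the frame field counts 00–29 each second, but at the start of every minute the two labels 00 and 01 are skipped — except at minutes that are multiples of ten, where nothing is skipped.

Ten DF minutes hold 17982 frames, so frame 155828 lies in block 8 (frames 143856–161837) with 11972 frames into that block.
The block's first minute is 1800 frames and the rest 1798 each; 11972 frames reaches minute 6, so 8 × 18 + 6 × 2 = 156 labels have been skipped so far.
Adding those back, label number 155828 + 156 = 155984 at 30 labels/s is 5199 s + 14 f = 1 h 26 min 39 s frame 14, i.e. 01:26:39;14.

01:26:39;14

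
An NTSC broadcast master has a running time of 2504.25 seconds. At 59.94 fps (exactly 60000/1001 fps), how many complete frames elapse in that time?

150104 frames

Frames = 2504.25 × 60000/1001 = 21465000/143 ≈ 150104.8951.
Complete frames: 150104.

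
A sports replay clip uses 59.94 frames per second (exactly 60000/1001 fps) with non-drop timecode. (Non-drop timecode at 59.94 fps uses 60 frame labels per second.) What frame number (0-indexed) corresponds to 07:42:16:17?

1664177

Total seconds to the label: (7 × 3600 + 42 × 60 + 16) = 27736.
Frame index = 27736 × 60 + 17 = 1664177.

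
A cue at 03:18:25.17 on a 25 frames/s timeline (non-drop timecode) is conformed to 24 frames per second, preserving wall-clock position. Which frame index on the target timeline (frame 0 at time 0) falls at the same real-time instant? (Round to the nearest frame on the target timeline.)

frame 285736

Source frame index: (3×3600 + 18×60 + 25) × 25 + 17 = 297642.
Real time: 297642 / (25) = 297642/25 s.
Target frame: (297642/25) × (24) = 7143408/25 ≈ 285736.320 → 285736.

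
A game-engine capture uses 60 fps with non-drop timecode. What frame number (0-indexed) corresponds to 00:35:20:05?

127205

Total seconds to the label: (0 × 3600 + 35 × 60 + 20) = 2120.
Frame index = 2120 × 60 + 5 = 127205.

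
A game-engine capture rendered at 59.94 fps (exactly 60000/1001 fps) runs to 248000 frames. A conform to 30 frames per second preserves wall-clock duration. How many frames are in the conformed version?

124124 frames

Target frames = source frames × (target rate / source rate) = 248000 × (30)/(60000/1001) = 248000 × 1001/2000 = 124124.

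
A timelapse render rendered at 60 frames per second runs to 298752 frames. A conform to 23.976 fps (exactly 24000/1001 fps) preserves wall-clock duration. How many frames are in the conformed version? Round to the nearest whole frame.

119381 frames

Frames at target rate = 298752 × (24000/1001) / (60) = 119500800/1001 ≈ 119381.419.
Nearest whole frame: 119381.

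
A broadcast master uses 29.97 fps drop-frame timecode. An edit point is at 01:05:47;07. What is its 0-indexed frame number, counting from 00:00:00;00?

Complete 10-minute blocks: 6, each 17982 frames → 107892.
Remaining 5 whole minutes in the current block: 1800 + 4 × 1798 = 8992 frames.
Within the current minute: 47 × 30 + 7 − 2 = 1415 (labels ;00/;01 skipped at this minute). Total = 107892 + 8992 + 1415 = 118299.

118299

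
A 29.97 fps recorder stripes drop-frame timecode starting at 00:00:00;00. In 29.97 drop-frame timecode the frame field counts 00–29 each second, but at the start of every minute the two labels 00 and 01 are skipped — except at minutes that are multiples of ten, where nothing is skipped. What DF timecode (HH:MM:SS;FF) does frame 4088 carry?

00:02:16;12

Ten DF minutes hold 17982 frames, so frame 4088 lies in block 0 (frames 0–17981) with 4088 frames into that block.
The block's first minute is 1800 frames and the rest 1798 each; 4088 frames reaches minute 2, so 0 × 18 + 2 × 2 = 4 labels have been skipped so far.
Adding those back, label number 4088 + 4 = 4092 at 30 labels/s is 136 s + 12 f = 0 h 2 min 16 s frame 12, i.e. 00:02:16;12.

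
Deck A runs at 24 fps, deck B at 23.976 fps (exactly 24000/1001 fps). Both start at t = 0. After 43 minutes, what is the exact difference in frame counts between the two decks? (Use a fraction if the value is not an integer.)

61920/1001 frames

43 min = 2580 s.
A emits 24 × 2580 = 61920 frames; B emits 24000/1001 × 2580 = 61920000/1001.
Difference = 61920/1001 frames (≈ 61.8581); B is behind A.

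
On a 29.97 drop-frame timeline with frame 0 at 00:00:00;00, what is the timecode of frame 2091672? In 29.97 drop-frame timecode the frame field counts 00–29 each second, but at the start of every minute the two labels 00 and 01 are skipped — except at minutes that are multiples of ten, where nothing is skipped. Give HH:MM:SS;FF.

Ten DF minutes hold 17982 frames, so frame 2091672 lies in block 116 (frames 2085912–2103893) with 5760 frames into that block.
The block's first minute is 1800 frames and the rest 1798 each; 5760 frames reaches minute 3, so 116 × 18 + 3 × 2 = 2094 labels have been skipped so far.
Adding those back, label number 2091672 + 2094 = 2093766 at 30 labels/s is 69792 s + 6 f = 19 h 23 min 12 s frame 6, i.e. 19:23:12;06.

19:23:12;06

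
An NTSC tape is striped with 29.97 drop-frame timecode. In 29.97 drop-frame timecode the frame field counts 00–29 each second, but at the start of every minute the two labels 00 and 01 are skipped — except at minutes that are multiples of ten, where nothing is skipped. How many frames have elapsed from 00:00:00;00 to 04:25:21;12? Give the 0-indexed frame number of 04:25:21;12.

Complete 10-minute blocks: 26, each 17982 frames → 467532.
Remaining 5 whole minutes in the current block: 1800 + 4 × 1798 = 8992 frames.
Within the current minute: 21 × 30 + 12 − 2 = 640 (labels ;00/;01 skipped at this minute). Total = 467532 + 8992 + 640 = 477164.

477164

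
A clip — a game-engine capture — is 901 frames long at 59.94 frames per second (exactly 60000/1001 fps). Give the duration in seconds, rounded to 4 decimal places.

15.0317 seconds

Running time = 901 × 1001/60000 = 901901/60000 s ≈ 15.0317 s.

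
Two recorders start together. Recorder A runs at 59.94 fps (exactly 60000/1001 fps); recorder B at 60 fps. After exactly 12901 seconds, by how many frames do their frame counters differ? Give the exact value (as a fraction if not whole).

110580/143 frames

A emits 60000/1001 × 12901 = 110580000/143 frames; B emits 60 × 12901 = 774060.
Difference = 110580/143 frames (≈ 773.2867); B is ahead of A.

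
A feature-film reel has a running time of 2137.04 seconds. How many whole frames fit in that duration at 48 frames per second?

Frames = 2137.04 × 48 = 2564448/25 ≈ 102577.9200.
Complete frames: 102577.

102577 frames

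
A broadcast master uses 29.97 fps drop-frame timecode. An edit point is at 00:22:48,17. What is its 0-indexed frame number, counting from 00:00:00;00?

As if non-drop at 30 labels/s: (0 × 3600 + 22 × 60 + 48) × 30 + 17 = 41057.
Minute boundaries passed: 22; those not divisible by 10: 22 − 2 = 20; dropped labels = 2 × 20 = 40.
Actual frame index = 41057 − 40 = 41017.

41017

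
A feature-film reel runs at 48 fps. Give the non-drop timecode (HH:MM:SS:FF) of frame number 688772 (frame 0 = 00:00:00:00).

03:59:09:20

688772 ÷ 48 = 14349 full seconds, remainder 20 frames.
14349 s = 3 h 59 min 9 s.
Timecode: 03:59:09:20.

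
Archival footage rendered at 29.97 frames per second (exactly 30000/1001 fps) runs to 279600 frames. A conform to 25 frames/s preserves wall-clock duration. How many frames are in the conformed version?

Target frames = source frames × (target rate / source rate) = 279600 × (25)/(30000/1001) = 279600 × 1001/1200 = 233233.

233233 frames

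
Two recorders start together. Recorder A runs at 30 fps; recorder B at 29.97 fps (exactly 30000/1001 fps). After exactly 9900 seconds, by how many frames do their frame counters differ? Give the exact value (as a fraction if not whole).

A emits 30 × 9900 = 297000 frames; B emits 30000/1001 × 9900 = 27000000/91.
Difference = 27000/91 frames (≈ 296.7033); B is behind A.

27000/91 frames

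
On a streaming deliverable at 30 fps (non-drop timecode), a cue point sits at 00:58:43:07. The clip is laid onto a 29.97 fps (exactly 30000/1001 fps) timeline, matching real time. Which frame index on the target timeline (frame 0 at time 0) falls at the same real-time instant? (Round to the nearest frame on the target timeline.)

Source frame index: (0×3600 + 58×60 + 43) × 30 + 7 = 105697.
Real time: 105697 / (30) = 105697/30 s.
Target frame: (105697/30) × (30000/1001) = 105697000/1001 ≈ 105591.409 → 105591.

frame 105591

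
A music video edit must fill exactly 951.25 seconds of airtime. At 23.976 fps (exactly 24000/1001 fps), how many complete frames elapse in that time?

Frames = 951.25 × 24000/1001 = 22830000/1001 ≈ 22807.1928.
Complete frames: 22807.

22807 frames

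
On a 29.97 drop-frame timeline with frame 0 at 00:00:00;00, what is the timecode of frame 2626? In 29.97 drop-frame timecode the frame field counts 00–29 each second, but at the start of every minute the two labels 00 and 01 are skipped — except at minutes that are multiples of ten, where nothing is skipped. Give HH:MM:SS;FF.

Ten DF minutes hold 17982 frames, so frame 2626 lies in block 0 (frames 0–17981) with 2626 frames into that block.
The block's first minute is 1800 frames and the rest 1798 each; 2626 frames reaches minute 1, so 0 × 18 + 1 × 2 = 2 labels have been skipped so far.
Adding those back, label number 2626 + 2 = 2628 at 30 labels/s is 87 s + 18 f = 0 h 1 min 27 s frame 18, i.e. 00:01:27;18.

00:01:27;18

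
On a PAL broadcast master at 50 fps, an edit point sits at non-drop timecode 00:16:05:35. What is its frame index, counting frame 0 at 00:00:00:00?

48285

Total seconds to the label: (0 × 3600 + 16 × 60 + 5) = 965.
Frame index = 965 × 50 + 35 = 48285.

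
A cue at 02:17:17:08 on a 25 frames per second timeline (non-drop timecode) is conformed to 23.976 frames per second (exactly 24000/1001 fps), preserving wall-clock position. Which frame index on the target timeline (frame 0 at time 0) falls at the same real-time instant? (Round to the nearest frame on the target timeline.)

Source frame index: (2×3600 + 17×60 + 17) × 25 + 8 = 205933.
Real time: 205933 / (25) = 205933/25 s.
Target frame: (205933/25) × (24000/1001) = 2172480/11 ≈ 197498.182 → 197498.

frame 197498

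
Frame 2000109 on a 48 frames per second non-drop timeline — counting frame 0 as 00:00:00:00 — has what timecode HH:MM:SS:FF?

11:34:28:45

2000109 ÷ 48 = 41668 full seconds, remainder 45 frames.
41668 s = 11 h 34 min 28 s.
Timecode: 11:34:28:45.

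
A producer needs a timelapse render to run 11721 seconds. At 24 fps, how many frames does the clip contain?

Frames = 11721 × 24 = 281304.

281304 frames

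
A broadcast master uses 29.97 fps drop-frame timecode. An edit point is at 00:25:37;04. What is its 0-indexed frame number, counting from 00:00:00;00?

Complete 10-minute blocks: 2, each 17982 frames → 35964.
Remaining 5 whole minutes in the current block: 1800 + 4 × 1798 = 8992 frames.
Within the current minute: 37 × 30 + 4 − 2 = 1112 (labels ;00/;01 skipped at this minute). Total = 35964 + 8992 + 1112 = 46068.

46068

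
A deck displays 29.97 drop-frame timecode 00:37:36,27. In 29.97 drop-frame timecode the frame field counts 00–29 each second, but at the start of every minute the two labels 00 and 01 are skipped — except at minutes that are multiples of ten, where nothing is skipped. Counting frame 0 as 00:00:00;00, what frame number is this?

As if non-drop at 30 labels/s: (0 × 3600 + 37 × 60 + 36) × 30 + 27 = 67707.
Minute boundaries passed: 37; those not divisible by 10: 37 − 3 = 34; dropped labels = 2 × 34 = 68.
Actual frame index = 67707 − 68 = 67639.

67639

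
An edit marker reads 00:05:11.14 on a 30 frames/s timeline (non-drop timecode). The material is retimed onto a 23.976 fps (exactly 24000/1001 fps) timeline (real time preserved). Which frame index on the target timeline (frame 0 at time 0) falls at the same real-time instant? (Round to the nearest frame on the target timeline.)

Source frame index: (0×3600 + 5×60 + 11) × 30 + 14 = 9344.
Real time: 9344 / (30) = 4672/15 s.
Target frame: (4672/15) × (24000/1001) = 7475200/1001 ≈ 7467.732 → 7468.

frame 7468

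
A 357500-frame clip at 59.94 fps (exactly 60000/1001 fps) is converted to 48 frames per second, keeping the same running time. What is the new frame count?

286286 frames

Target frames = source frames × (target rate / source rate) = 357500 × (48)/(60000/1001) = 357500 × 1001/1250 = 286286.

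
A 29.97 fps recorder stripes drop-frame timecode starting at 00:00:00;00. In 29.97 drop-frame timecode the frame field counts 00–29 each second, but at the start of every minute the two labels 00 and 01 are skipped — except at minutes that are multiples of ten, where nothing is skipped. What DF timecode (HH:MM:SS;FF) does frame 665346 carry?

Ten DF minutes hold 17982 frames, so frame 665346 lies in block 37 (frames 665334–683315) with 12 frames into that block.
The block's first minute is 1800 frames and the rest 1798 each; 12 frames reaches minute 0, so 37 × 18 + 0 × 2 = 666 labels have been skipped so far.
Adding those back, label number 665346 + 666 = 666012 at 30 labels/s is 22200 s + 12 f = 6 h 10 min 0 s frame 12, i.e. 06:10:00;12.

06:10:00;12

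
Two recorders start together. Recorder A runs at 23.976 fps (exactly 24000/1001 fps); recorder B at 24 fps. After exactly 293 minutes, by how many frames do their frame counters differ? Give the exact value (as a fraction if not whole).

421920/1001 frames

293 min = 17580 s.
A emits 24000/1001 × 17580 = 421920000/1001 frames; B emits 24 × 17580 = 421920.
Difference = 421920/1001 frames (≈ 421.4985); B is ahead of A.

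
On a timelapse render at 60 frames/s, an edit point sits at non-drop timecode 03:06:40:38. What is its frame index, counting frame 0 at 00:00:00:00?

Total seconds to the label: (3 × 3600 + 6 × 60 + 40) = 11200.
Frame index = 11200 × 60 + 38 = 672038.

frame 672038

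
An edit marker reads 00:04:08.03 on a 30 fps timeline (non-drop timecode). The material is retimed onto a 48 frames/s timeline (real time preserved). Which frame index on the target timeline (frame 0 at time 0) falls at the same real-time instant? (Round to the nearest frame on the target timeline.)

Source frame index: (0×3600 + 4×60 + 8) × 30 + 3 = 7443.
Real time: 7443 / (30) = 2481/10 s.
Target frame: (2481/10) × (48) = 59544/5 ≈ 11908.800 → 11909.

frame 11909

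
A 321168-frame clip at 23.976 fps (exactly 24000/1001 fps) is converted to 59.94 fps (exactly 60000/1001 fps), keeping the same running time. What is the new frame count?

Target frames = source frames × (target rate / source rate) = 321168 × (60000/1001)/(24000/1001) = 321168 × 5/2 = 802920.

802920 frames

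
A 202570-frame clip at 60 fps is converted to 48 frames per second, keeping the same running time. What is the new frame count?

162056 frames

Target frames = source frames × (target rate / source rate) = 202570 × (48)/(60) = 202570 × 4/5 = 162056.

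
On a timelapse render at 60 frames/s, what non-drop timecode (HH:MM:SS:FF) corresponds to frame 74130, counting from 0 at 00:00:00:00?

00:20:35:30

74130 ÷ 60 = 1235 full seconds, remainder 30 frames.
1235 s = 0 h 20 min 35 s.
Timecode: 00:20:35:30.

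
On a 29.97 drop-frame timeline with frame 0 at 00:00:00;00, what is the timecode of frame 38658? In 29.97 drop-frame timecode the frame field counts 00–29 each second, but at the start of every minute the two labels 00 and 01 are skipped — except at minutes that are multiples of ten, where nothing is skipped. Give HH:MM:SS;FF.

00:21:29;26

Each 10-minute DF block holds 10 × 60 × 30 − 9 × 2 = 17982 frames. 38658 ÷ 17982 → 2 full blocks, remainder 2694.
Within the partial block the first minute is 1800 frames and each further minute 1798, so 1 further minute boundary passed. Total skipped labels = 18 × 2 + 2 × 1 = 38.
Non-drop label index = 38658 + 38 = 38696; at 30 labels/s that is 00:21:29:26, i.e. DF 00:21:29;26.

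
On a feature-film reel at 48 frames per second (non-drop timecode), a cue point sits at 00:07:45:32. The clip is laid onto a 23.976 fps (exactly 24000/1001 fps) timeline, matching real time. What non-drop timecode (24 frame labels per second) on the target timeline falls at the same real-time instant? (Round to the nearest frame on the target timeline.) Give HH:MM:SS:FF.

Source frame index: (0×3600 + 7×60 + 45) × 48 + 32 = 22352.
Real time: 22352 / (48) = 1397/3 s.
Target frame: (1397/3) × (24000/1001) = 1016000/91 ≈ 11164.835 → 11165.
At 24 labels/s: frame 11165 → 00:07:45:05.

00:07:45:05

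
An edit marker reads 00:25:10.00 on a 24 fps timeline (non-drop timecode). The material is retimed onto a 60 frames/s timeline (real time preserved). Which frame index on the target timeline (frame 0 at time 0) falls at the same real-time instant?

frame 90600

Source frame index: (0×3600 + 25×60 + 10) × 24 + 0 = 36240.
Real time: 36240 / (24) = 1510 s.
Target frame: (1510) × (60) = 90600.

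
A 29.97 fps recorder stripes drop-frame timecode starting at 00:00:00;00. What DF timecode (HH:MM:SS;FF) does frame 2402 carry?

Ten DF minutes hold 17982 frames, so frame 2402 lies in block 0 (frames 0–17981) with 2402 frames into that block.
The block's first minute is 1800 frames and the rest 1798 each; 2402 frames reaches minute 1, so 0 × 18 + 1 × 2 = 2 labels have been skipped so far.
Adding those back, label number 2402 + 2 = 2404 at 30 labels/s is 80 s + 4 f = 0 h 1 min 20 s frame 4, i.e. 00:01:20;04.

00:01:20;04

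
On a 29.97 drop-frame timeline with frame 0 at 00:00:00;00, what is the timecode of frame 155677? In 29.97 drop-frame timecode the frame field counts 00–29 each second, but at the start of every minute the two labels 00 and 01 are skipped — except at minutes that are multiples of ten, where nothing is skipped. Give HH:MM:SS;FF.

Each 10-minute DF block holds 10 × 60 × 30 − 9 × 2 = 17982 frames. 155677 ÷ 17982 → 8 full blocks, remainder 11821.
Within the partial block the first minute is 1800 frames and each further minute 1798, so 6 further minute boundaries passed. Total skipped labels = 18 × 8 + 2 × 6 = 156.
Non-drop label index = 155677 + 156 = 155833; at 30 labels/s that is 01:26:34:13, i.e. DF 01:26:34;13.

01:26:34;13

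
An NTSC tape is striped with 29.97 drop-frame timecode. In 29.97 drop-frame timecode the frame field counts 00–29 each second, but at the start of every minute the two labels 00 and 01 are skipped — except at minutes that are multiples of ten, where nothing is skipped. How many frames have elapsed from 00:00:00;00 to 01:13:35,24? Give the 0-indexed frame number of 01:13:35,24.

Complete 10-minute blocks: 7, each 17982 frames → 125874.
Remaining 3 whole minutes in the current block: 1800 + 2 × 1798 = 5396 frames.
Within the current minute: 35 × 30 + 24 − 2 = 1072 (labels ;00/;01 skipped at this minute). Total = 125874 + 5396 + 1072 = 132342.

132342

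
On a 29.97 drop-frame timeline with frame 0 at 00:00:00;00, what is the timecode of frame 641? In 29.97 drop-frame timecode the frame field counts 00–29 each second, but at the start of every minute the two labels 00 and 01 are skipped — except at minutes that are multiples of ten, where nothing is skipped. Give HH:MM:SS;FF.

00:00:21;11

Ten DF minutes hold 17982 frames, so frame 641 lies in block 0 (frames 0–17981) with 641 frames into that block.
The block's first minute is 1800 frames and the rest 1798 each; 641 frames reaches minute 0, so 0 × 18 + 0 × 2 = 0 labels have been skipped so far.
Adding those back, label number 641 + 0 = 641 at 30 labels/s is 21 s + 11 f = 0 h 0 min 21 s frame 11, i.e. 00:00:21;11.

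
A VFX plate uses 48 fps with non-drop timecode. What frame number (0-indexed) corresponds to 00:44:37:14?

128510

Total seconds to the label: (0 × 3600 + 44 × 60 + 37) = 2677.
Frame index = 2677 × 48 + 14 = 128510.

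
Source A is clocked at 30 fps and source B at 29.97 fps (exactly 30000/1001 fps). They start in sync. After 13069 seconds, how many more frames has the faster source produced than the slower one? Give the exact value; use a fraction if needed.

56010/143 frames

A emits 30 × 13069 = 392070 frames; B emits 30000/1001 × 13069 = 56010000/143.
Difference = 56010/143 frames (≈ 391.6783); B is behind A.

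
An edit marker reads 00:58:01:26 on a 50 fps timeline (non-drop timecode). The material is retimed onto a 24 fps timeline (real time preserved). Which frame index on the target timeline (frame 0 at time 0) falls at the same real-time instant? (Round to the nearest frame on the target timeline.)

frame 83556

Source frame index: (0×3600 + 58×60 + 1) × 50 + 26 = 174076.
Real time: 174076 / (50) = 87038/25 s.
Target frame: (87038/25) × (24) = 2088912/25 ≈ 83556.480 → 83556.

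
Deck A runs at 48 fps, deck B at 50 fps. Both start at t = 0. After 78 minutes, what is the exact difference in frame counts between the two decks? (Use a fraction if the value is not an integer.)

9360 frames

78 min = 4680 s.
A emits 48 × 4680 = 224640 frames; B emits 50 × 4680 = 234000.
Difference = 9360 frames; B is ahead of A.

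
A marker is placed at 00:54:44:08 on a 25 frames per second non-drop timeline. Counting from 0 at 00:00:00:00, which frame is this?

frame 82108

Total seconds to the label: (0 × 3600 + 54 × 60 + 44) = 3284.
Frame index = 3284 × 25 + 8 = 82108.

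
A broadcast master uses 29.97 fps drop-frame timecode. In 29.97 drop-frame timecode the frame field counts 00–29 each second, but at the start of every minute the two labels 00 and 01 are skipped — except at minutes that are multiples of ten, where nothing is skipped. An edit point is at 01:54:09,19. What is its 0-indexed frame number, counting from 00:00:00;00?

205283

As if non-drop at 30 labels/s: (1 × 3600 + 54 × 60 + 9) × 30 + 19 = 205489.
Minute boundaries passed: 114; those not divisible by 10: 114 − 11 = 103; dropped labels = 2 × 103 = 206.
Actual frame index = 205489 − 206 = 205283.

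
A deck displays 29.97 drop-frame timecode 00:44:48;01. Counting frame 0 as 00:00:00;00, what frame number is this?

80561

Complete 10-minute blocks: 4, each 17982 frames → 71928.
Remaining 4 whole minutes in the current block: 1800 + 3 × 1798 = 7194 frames.
Within the current minute: 48 × 30 + 1 − 2 = 1439 (labels ;00/;01 skipped at this minute). Total = 71928 + 7194 + 1439 = 80561.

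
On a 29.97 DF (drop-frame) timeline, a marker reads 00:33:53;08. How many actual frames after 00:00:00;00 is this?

Complete 10-minute blocks: 3, each 17982 frames → 53946.
Remaining 3 whole minutes in the current block: 1800 + 2 × 1798 = 5396 frames.
Within the current minute: 53 × 30 + 8 − 2 = 1596 (labels ;00/;01 skipped at this minute). Total = 53946 + 5396 + 1596 = 60938.

60938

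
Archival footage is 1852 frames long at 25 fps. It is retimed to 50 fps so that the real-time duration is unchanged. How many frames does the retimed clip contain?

3704 frames

Frames at target rate = 1852 × (50) / (25) = 3704.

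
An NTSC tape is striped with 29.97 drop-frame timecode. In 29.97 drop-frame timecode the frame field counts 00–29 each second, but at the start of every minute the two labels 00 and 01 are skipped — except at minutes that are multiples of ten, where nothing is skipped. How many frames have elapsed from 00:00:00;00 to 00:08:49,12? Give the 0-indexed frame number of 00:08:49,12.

15866

Complete 10-minute blocks: 0, each 17982 frames → 0.
Remaining 8 whole minutes in the current block: 1800 + 7 × 1798 = 14386 frames.
Within the current minute: 49 × 30 + 12 − 2 = 1480 (labels ;00/;01 skipped at this minute). Total = 0 + 14386 + 1480 = 15866.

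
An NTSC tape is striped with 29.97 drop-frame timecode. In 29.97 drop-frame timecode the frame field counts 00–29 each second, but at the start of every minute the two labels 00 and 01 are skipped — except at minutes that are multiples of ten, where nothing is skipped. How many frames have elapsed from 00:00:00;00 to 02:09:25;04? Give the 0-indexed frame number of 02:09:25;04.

232720

As if non-drop at 30 labels/s: (2 × 3600 + 9 × 60 + 25) × 30 + 4 = 232954.
Minute boundaries passed: 129; those not divisible by 10: 129 − 12 = 117; dropped labels = 2 × 117 = 234.
Actual frame index = 232954 − 234 = 232720.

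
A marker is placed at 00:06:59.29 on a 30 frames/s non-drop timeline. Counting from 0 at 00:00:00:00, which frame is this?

Total seconds to the label: (0 × 3600 + 6 × 60 + 59) = 419.
Frame index = 419 × 30 + 29 = 12599.

12599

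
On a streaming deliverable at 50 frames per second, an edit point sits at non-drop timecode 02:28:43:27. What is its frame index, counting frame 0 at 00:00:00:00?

Total seconds to the label: (2 × 3600 + 28 × 60 + 43) = 8923.
Frame index = 8923 × 50 + 27 = 446177.

frame 446177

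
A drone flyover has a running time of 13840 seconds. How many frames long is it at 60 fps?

830400 frames

Frames = 13840 × 60 = 830400.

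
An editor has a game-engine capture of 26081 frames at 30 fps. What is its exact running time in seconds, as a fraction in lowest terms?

26081/30 seconds

Running time = 26081 ÷ (30) = 26081 × 1/30 = 26081/30 s.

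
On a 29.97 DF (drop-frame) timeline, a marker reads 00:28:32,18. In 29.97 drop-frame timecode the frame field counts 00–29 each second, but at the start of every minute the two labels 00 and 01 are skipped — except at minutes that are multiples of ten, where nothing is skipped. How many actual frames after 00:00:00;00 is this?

As if non-drop at 30 labels/s: (0 × 3600 + 28 × 60 + 32) × 30 + 18 = 51378.
Minute boundaries passed: 28; those not divisible by 10: 28 − 2 = 26; dropped labels = 2 × 26 = 52.
Actual frame index = 51378 − 52 = 51326.

51326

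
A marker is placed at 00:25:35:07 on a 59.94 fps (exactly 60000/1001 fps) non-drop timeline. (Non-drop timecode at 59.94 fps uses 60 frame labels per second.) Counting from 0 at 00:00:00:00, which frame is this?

Total seconds to the label: (0 × 3600 + 25 × 60 + 35) = 1535.
Frame index = 1535 × 60 + 7 = 92107.

frame 92107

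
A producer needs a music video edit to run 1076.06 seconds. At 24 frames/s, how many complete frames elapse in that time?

25825 frames

Frames = 1076.06 × 24 = 645636/25 ≈ 25825.4400.
Complete frames: 25825.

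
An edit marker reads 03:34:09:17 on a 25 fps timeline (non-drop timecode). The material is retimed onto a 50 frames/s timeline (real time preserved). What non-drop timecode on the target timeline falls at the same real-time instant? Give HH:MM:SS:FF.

03:34:09:34

Source frame index: (3×3600 + 34×60 + 9) × 25 + 17 = 321242.
Real time: 321242 / (25) = 321242/25 s.
Target frame: (321242/25) × (50) = 642484.
At 50 labels/s: frame 642484 → 03:34:09:34.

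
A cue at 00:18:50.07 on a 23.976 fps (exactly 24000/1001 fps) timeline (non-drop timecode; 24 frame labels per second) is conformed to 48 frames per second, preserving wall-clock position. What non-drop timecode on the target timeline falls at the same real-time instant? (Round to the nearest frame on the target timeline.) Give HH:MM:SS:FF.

Source frame index: (0×3600 + 18×60 + 50) × 24 + 7 = 27127.
Real time: 27127 / (24000/1001) = 27154127/24000 s.
Target frame: (27154127/24000) × (48) = 27154127/500 ≈ 54308.254 → 54308.
At 48 labels/s: frame 54308 → 00:18:51:20.

00:18:51:20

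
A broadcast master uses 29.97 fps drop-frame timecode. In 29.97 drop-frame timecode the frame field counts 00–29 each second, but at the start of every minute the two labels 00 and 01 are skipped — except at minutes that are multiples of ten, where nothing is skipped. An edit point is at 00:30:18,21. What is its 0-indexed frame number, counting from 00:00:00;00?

54507

Complete 10-minute blocks: 3, each 17982 frames → 53946.
Remaining 0 whole minutes in the current block: 0 frames.
Within the current minute: 18 × 30 + 21 = 561. Total = 53946 + 0 + 561 = 54507.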